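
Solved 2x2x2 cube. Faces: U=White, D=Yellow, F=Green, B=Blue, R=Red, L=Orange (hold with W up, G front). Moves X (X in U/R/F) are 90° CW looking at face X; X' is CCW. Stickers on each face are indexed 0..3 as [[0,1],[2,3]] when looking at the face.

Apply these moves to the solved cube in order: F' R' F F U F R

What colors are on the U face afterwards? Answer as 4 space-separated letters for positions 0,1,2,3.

Answer: G W R R

Derivation:
After move 1 (F'): F=GGGG U=WWRR R=YRYR D=OOYY L=OWOW
After move 2 (R'): R=RRYY U=WBRB F=GWGR D=OGYG B=YBOB
After move 3 (F): F=GGRW U=WBWW R=RRBY D=YRYG L=OOOG
After move 4 (F): F=RGWG U=WBGO R=WRWY D=BRYG L=OYOR
After move 5 (U): U=GWOB F=WRWG R=YBWY B=OYOB L=RGOR
After move 6 (F): F=WWGR U=GWRG R=OBBY D=WYYG L=RBOR
After move 7 (R): R=BOYB U=GWRR F=WYGG D=WOYO B=GYWB
Query: U face = GWRR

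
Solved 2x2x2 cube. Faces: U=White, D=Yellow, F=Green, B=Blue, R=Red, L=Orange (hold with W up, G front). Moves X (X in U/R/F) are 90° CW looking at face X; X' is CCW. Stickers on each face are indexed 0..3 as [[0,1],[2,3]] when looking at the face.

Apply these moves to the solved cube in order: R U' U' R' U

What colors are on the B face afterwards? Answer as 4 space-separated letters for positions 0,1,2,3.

Answer: R R B B

Derivation:
After move 1 (R): R=RRRR U=WGWG F=GYGY D=YBYB B=WBWB
After move 2 (U'): U=GGWW F=OOGY R=GYRR B=RRWB L=WBOO
After move 3 (U'): U=GWGW F=WBGY R=OORR B=GYWB L=RROO
After move 4 (R'): R=OROR U=GWGG F=WWGW D=YBYY B=BYBB
After move 5 (U): U=GGGW F=ORGW R=BYOR B=RRBB L=WWOO
Query: B face = RRBB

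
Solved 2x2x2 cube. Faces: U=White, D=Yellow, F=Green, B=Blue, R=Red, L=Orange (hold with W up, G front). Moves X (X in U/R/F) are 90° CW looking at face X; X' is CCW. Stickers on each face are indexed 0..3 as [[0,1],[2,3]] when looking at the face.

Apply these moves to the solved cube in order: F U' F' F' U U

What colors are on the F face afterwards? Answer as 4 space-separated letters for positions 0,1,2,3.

After move 1 (F): F=GGGG U=WWOO R=WRWR D=RRYY L=OYOY
After move 2 (U'): U=WOWO F=OYGG R=GGWR B=WRBB L=BBOY
After move 3 (F'): F=YGOG U=WOGW R=RGRR D=BYYY L=BOOW
After move 4 (F'): F=GGYO U=WORR R=YGBR D=OWYY L=BWOG
After move 5 (U): U=RWRO F=YGYO R=WRBR B=BWBB L=GGOG
After move 6 (U): U=RROW F=WRYO R=BWBR B=GGBB L=YGOG
Query: F face = WRYO

Answer: W R Y O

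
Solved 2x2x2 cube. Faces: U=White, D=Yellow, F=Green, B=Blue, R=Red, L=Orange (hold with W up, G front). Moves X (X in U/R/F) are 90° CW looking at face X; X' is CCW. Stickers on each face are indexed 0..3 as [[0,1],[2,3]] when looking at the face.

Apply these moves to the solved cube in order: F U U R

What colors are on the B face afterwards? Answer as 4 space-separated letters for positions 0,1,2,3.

Answer: W G O B

Derivation:
After move 1 (F): F=GGGG U=WWOO R=WRWR D=RRYY L=OYOY
After move 2 (U): U=OWOW F=WRGG R=BBWR B=OYBB L=GGOY
After move 3 (U): U=OOWW F=BBGG R=OYWR B=GGBB L=WROY
After move 4 (R): R=WORY U=OBWG F=BRGY D=RBYG B=WGOB
Query: B face = WGOB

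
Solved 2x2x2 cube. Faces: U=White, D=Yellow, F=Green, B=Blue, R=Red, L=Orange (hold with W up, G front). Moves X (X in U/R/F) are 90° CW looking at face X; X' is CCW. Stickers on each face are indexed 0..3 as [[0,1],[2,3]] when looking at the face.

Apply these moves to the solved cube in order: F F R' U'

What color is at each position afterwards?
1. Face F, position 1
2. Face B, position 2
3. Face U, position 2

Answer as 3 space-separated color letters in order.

After move 1 (F): F=GGGG U=WWOO R=WRWR D=RRYY L=OYOY
After move 2 (F): F=GGGG U=WWYY R=OROR D=WWYY L=OROR
After move 3 (R'): R=RROO U=WBYB F=GWGY D=WGYG B=YBWB
After move 4 (U'): U=BBWY F=ORGY R=GWOO B=RRWB L=YBOR
Query 1: F[1] = R
Query 2: B[2] = W
Query 3: U[2] = W

Answer: R W W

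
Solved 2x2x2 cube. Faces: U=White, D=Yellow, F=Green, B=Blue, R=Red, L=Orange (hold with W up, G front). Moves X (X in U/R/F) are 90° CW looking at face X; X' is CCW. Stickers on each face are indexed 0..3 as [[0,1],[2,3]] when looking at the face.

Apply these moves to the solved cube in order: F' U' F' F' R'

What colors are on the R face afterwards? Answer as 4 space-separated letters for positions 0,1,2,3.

After move 1 (F'): F=GGGG U=WWRR R=YRYR D=OOYY L=OWOW
After move 2 (U'): U=WRWR F=OWGG R=GGYR B=YRBB L=BBOW
After move 3 (F'): F=WGOG U=WRGY R=OGOR D=BWYY L=BROW
After move 4 (F'): F=GGWO U=WROO R=WGBR D=RWYY L=BYOG
After move 5 (R'): R=GRWB U=WBOY F=GRWO D=RGYO B=YRWB
Query: R face = GRWB

Answer: G R W B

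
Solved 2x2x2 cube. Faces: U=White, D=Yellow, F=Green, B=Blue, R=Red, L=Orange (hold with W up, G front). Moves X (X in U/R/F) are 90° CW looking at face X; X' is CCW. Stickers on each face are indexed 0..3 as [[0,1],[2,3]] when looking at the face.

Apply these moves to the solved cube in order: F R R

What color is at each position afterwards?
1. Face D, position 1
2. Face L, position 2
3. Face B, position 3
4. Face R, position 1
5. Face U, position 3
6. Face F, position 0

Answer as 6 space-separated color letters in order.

Answer: W O B W Y G

Derivation:
After move 1 (F): F=GGGG U=WWOO R=WRWR D=RRYY L=OYOY
After move 2 (R): R=WWRR U=WGOG F=GRGY D=RBYB B=OBWB
After move 3 (R): R=RWRW U=WROY F=GBGB D=RWYO B=GBGB
Query 1: D[1] = W
Query 2: L[2] = O
Query 3: B[3] = B
Query 4: R[1] = W
Query 5: U[3] = Y
Query 6: F[0] = G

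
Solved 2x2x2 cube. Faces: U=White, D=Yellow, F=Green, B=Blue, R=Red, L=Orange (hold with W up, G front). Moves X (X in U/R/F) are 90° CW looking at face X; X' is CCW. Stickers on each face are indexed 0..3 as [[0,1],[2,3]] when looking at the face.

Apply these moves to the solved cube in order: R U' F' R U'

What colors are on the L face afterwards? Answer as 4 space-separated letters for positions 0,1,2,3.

After move 1 (R): R=RRRR U=WGWG F=GYGY D=YBYB B=WBWB
After move 2 (U'): U=GGWW F=OOGY R=GYRR B=RRWB L=WBOO
After move 3 (F'): F=OYOG U=GGGR R=BYYR D=BOYB L=WWOW
After move 4 (R): R=YBRY U=GYGG F=OOOB D=BWYR B=RRGB
After move 5 (U'): U=YGGG F=WWOB R=OORY B=YBGB L=RROW
Query: L face = RROW

Answer: R R O W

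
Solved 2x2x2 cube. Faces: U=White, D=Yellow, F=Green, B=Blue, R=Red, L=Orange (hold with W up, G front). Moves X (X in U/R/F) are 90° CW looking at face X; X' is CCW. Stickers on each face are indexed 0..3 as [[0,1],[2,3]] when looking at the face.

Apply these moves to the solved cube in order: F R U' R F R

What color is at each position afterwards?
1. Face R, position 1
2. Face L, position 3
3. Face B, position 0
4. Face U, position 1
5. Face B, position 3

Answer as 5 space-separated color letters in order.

Answer: W W B O B

Derivation:
After move 1 (F): F=GGGG U=WWOO R=WRWR D=RRYY L=OYOY
After move 2 (R): R=WWRR U=WGOG F=GRGY D=RBYB B=OBWB
After move 3 (U'): U=GGWO F=OYGY R=GRRR B=WWWB L=OBOY
After move 4 (R): R=RGRR U=GYWY F=OBGB D=RWYW B=OWGB
After move 5 (F): F=GOBB U=GYYB R=WGYR D=RRYW L=OROW
After move 6 (R): R=YWRG U=GOYB F=GRBW D=RGYO B=BWYB
Query 1: R[1] = W
Query 2: L[3] = W
Query 3: B[0] = B
Query 4: U[1] = O
Query 5: B[3] = B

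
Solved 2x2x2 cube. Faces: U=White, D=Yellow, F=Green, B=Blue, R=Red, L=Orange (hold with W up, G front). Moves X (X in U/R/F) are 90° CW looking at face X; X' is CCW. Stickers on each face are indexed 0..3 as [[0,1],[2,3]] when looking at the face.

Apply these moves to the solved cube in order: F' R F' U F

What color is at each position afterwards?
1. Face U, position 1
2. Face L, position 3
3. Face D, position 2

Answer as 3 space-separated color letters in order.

After move 1 (F'): F=GGGG U=WWRR R=YRYR D=OOYY L=OWOW
After move 2 (R): R=YYRR U=WGRG F=GOGY D=OBYB B=RBWB
After move 3 (F'): F=OYGG U=WGYR R=BYOR D=WWYB L=OGOR
After move 4 (U): U=YWRG F=BYGG R=RBOR B=OGWB L=OYOR
After move 5 (F): F=GBGY U=YWRY R=RBGR D=ORYB L=OWOW
Query 1: U[1] = W
Query 2: L[3] = W
Query 3: D[2] = Y

Answer: W W Y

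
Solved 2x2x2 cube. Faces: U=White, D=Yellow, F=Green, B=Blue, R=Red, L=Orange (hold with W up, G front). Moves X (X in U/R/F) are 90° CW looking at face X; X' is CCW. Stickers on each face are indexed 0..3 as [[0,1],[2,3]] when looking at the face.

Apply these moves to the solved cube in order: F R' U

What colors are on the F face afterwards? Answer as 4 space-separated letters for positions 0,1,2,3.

Answer: R R G O

Derivation:
After move 1 (F): F=GGGG U=WWOO R=WRWR D=RRYY L=OYOY
After move 2 (R'): R=RRWW U=WBOB F=GWGO D=RGYG B=YBRB
After move 3 (U): U=OWBB F=RRGO R=YBWW B=OYRB L=GWOY
Query: F face = RRGO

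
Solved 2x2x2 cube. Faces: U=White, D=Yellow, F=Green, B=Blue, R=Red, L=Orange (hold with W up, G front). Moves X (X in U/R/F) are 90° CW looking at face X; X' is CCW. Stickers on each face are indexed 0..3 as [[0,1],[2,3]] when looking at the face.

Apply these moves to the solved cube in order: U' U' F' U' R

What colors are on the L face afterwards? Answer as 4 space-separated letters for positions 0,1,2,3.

After move 1 (U'): U=WWWW F=OOGG R=GGRR B=RRBB L=BBOO
After move 2 (U'): U=WWWW F=BBGG R=OORR B=GGBB L=RROO
After move 3 (F'): F=BGBG U=WWOR R=YOYR D=ROYY L=RWOW
After move 4 (U'): U=WRWO F=RWBG R=BGYR B=YOBB L=GGOW
After move 5 (R): R=YBRG U=WWWG F=ROBY D=RBYY B=OORB
Query: L face = GGOW

Answer: G G O W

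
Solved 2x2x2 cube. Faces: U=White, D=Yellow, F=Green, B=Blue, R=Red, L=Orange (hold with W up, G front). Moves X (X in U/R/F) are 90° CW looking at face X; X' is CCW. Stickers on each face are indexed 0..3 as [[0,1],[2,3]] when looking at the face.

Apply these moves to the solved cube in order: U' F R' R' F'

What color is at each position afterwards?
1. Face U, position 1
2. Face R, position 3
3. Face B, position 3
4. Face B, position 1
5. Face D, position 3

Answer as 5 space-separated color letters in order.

Answer: G W B R B

Derivation:
After move 1 (U'): U=WWWW F=OOGG R=GGRR B=RRBB L=BBOO
After move 2 (F): F=GOGO U=WWOB R=WGWR D=RGYY L=BYOY
After move 3 (R'): R=GRWW U=WBOR F=GWGB D=ROYO B=YRGB
After move 4 (R'): R=RWGW U=WGOY F=GBGR D=RWYB B=OROB
After move 5 (F'): F=BRGG U=WGRG R=WWRW D=YYYB L=BYOO
Query 1: U[1] = G
Query 2: R[3] = W
Query 3: B[3] = B
Query 4: B[1] = R
Query 5: D[3] = B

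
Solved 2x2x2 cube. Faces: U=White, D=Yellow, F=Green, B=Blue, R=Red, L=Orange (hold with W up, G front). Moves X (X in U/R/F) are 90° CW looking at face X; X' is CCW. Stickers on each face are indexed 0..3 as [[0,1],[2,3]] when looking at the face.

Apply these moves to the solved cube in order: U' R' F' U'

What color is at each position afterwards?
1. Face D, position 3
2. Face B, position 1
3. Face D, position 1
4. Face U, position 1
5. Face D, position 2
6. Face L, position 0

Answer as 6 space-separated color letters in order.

Answer: G R O G Y Y

Derivation:
After move 1 (U'): U=WWWW F=OOGG R=GGRR B=RRBB L=BBOO
After move 2 (R'): R=GRGR U=WBWR F=OWGW D=YOYG B=YRYB
After move 3 (F'): F=WWOG U=WBGG R=ORYR D=BOYG L=BROW
After move 4 (U'): U=BGWG F=BROG R=WWYR B=ORYB L=YROW
Query 1: D[3] = G
Query 2: B[1] = R
Query 3: D[1] = O
Query 4: U[1] = G
Query 5: D[2] = Y
Query 6: L[0] = Y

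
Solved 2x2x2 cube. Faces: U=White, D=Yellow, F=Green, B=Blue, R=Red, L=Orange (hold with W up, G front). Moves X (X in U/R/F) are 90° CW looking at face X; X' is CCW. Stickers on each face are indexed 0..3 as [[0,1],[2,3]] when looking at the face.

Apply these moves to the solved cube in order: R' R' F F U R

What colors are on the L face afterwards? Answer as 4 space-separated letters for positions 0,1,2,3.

After move 1 (R'): R=RRRR U=WBWB F=GWGW D=YGYG B=YBYB
After move 2 (R'): R=RRRR U=WYWY F=GBGB D=YWYW B=GBGB
After move 3 (F): F=GGBB U=WYOO R=WRYR D=RRYW L=OYOW
After move 4 (F): F=BGBG U=WYWY R=OROR D=YWYW L=OROR
After move 5 (U): U=WWYY F=ORBG R=GBOR B=ORGB L=BGOR
After move 6 (R): R=OGRB U=WRYG F=OWBW D=YGYO B=YRWB
Query: L face = BGOR

Answer: B G O R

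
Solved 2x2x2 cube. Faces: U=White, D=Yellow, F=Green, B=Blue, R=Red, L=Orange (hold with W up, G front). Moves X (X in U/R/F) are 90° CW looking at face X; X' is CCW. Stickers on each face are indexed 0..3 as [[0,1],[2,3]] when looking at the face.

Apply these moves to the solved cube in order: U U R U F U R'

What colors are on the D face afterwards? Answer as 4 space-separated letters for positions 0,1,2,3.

After move 1 (U): U=WWWW F=RRGG R=BBRR B=OOBB L=GGOO
After move 2 (U): U=WWWW F=BBGG R=OORR B=GGBB L=RROO
After move 3 (R): R=RORO U=WBWG F=BYGY D=YBYG B=WGWB
After move 4 (U): U=WWGB F=ROGY R=WGRO B=RRWB L=BYOO
After move 5 (F): F=GRYO U=WWOY R=GGBO D=RWYG L=BYOB
After move 6 (U): U=OWYW F=GGYO R=RRBO B=BYWB L=GROB
After move 7 (R'): R=RORB U=OWYB F=GWYW D=RGYO B=GYWB
Query: D face = RGYO

Answer: R G Y O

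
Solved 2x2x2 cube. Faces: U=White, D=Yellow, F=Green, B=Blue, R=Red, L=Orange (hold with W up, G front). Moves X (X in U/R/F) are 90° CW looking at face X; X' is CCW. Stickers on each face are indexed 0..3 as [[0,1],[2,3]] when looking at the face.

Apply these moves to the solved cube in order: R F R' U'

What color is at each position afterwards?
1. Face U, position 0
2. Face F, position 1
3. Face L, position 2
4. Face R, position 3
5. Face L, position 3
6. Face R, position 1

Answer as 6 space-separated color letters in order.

Answer: W Y O G B G

Derivation:
After move 1 (R): R=RRRR U=WGWG F=GYGY D=YBYB B=WBWB
After move 2 (F): F=GGYY U=WGOO R=WRGR D=RRYB L=OYOB
After move 3 (R'): R=RRWG U=WWOW F=GGYO D=RGYY B=BBRB
After move 4 (U'): U=WWWO F=OYYO R=GGWG B=RRRB L=BBOB
Query 1: U[0] = W
Query 2: F[1] = Y
Query 3: L[2] = O
Query 4: R[3] = G
Query 5: L[3] = B
Query 6: R[1] = G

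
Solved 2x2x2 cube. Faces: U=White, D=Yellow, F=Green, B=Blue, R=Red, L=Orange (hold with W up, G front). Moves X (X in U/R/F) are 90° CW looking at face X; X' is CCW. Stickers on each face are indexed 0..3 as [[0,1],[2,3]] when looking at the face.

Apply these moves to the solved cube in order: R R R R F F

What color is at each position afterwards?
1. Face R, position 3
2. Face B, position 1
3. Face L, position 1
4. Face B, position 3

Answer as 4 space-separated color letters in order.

Answer: R B R B

Derivation:
After move 1 (R): R=RRRR U=WGWG F=GYGY D=YBYB B=WBWB
After move 2 (R): R=RRRR U=WYWY F=GBGB D=YWYW B=GBGB
After move 3 (R): R=RRRR U=WBWB F=GWGW D=YGYG B=YBYB
After move 4 (R): R=RRRR U=WWWW F=GGGG D=YYYY B=BBBB
After move 5 (F): F=GGGG U=WWOO R=WRWR D=RRYY L=OYOY
After move 6 (F): F=GGGG U=WWYY R=OROR D=WWYY L=OROR
Query 1: R[3] = R
Query 2: B[1] = B
Query 3: L[1] = R
Query 4: B[3] = B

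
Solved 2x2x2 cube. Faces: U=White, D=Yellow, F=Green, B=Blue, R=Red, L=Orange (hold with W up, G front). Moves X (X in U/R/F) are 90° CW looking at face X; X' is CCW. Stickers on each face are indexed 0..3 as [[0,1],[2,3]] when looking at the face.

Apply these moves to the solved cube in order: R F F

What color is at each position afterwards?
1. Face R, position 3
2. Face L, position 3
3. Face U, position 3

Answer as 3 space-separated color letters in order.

Answer: R R Y

Derivation:
After move 1 (R): R=RRRR U=WGWG F=GYGY D=YBYB B=WBWB
After move 2 (F): F=GGYY U=WGOO R=WRGR D=RRYB L=OYOB
After move 3 (F): F=YGYG U=WGBY R=OROR D=GWYB L=OROR
Query 1: R[3] = R
Query 2: L[3] = R
Query 3: U[3] = Y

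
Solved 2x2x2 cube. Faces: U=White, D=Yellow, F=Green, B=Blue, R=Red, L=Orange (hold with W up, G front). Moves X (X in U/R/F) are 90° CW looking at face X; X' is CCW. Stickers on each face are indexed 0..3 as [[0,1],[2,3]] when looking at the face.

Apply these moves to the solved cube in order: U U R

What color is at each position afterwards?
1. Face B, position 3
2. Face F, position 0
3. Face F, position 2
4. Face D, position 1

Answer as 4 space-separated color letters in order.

Answer: B B G B

Derivation:
After move 1 (U): U=WWWW F=RRGG R=BBRR B=OOBB L=GGOO
After move 2 (U): U=WWWW F=BBGG R=OORR B=GGBB L=RROO
After move 3 (R): R=RORO U=WBWG F=BYGY D=YBYG B=WGWB
Query 1: B[3] = B
Query 2: F[0] = B
Query 3: F[2] = G
Query 4: D[1] = B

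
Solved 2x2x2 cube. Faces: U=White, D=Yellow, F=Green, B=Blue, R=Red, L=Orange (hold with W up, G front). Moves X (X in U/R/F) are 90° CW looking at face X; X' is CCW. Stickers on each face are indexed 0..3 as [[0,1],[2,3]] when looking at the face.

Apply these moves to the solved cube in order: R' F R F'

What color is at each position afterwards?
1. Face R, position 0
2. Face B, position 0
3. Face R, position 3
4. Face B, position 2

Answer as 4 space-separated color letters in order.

Answer: Y O R B

Derivation:
After move 1 (R'): R=RRRR U=WBWB F=GWGW D=YGYG B=YBYB
After move 2 (F): F=GGWW U=WBOO R=WRBR D=RRYG L=OYOG
After move 3 (R): R=BWRR U=WGOW F=GRWG D=RYYY B=OBBB
After move 4 (F'): F=RGGW U=WGBR R=YWRR D=YGYY L=OWOO
Query 1: R[0] = Y
Query 2: B[0] = O
Query 3: R[3] = R
Query 4: B[2] = B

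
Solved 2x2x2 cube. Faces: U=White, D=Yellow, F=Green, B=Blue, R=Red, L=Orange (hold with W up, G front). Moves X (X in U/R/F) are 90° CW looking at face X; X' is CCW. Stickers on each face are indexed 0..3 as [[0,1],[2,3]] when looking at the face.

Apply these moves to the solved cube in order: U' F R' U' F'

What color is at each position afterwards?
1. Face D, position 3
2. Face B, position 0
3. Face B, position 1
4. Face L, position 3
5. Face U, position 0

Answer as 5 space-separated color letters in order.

After move 1 (U'): U=WWWW F=OOGG R=GGRR B=RRBB L=BBOO
After move 2 (F): F=GOGO U=WWOB R=WGWR D=RGYY L=BYOY
After move 3 (R'): R=GRWW U=WBOR F=GWGB D=ROYO B=YRGB
After move 4 (U'): U=BRWO F=BYGB R=GWWW B=GRGB L=YROY
After move 5 (F'): F=YBBG U=BRGW R=OWRW D=RYYO L=YOOW
Query 1: D[3] = O
Query 2: B[0] = G
Query 3: B[1] = R
Query 4: L[3] = W
Query 5: U[0] = B

Answer: O G R W B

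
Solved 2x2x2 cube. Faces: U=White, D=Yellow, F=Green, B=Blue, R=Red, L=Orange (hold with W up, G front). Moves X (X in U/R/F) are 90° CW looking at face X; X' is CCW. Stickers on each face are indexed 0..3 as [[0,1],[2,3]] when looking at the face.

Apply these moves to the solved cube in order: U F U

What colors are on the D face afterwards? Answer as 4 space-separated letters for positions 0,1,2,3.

After move 1 (U): U=WWWW F=RRGG R=BBRR B=OOBB L=GGOO
After move 2 (F): F=GRGR U=WWOG R=WBWR D=RBYY L=GYOY
After move 3 (U): U=OWGW F=WBGR R=OOWR B=GYBB L=GROY
Query: D face = RBYY

Answer: R B Y Y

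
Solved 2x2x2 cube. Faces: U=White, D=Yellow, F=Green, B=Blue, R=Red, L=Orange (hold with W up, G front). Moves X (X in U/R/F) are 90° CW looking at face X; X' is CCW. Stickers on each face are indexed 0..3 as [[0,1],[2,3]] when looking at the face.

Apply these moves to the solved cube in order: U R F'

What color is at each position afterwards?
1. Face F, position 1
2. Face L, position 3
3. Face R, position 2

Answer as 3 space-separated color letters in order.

Answer: Y W Y

Derivation:
After move 1 (U): U=WWWW F=RRGG R=BBRR B=OOBB L=GGOO
After move 2 (R): R=RBRB U=WRWG F=RYGY D=YBYO B=WOWB
After move 3 (F'): F=YYRG U=WRRR R=BBYB D=GOYO L=GGOW
Query 1: F[1] = Y
Query 2: L[3] = W
Query 3: R[2] = Y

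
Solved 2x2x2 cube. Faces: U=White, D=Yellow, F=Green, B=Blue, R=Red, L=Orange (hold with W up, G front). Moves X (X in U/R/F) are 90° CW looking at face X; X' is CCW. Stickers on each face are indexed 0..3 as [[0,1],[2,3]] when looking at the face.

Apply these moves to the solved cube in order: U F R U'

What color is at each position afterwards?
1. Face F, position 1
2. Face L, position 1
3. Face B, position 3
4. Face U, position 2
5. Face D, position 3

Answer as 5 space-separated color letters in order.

After move 1 (U): U=WWWW F=RRGG R=BBRR B=OOBB L=GGOO
After move 2 (F): F=GRGR U=WWOG R=WBWR D=RBYY L=GYOY
After move 3 (R): R=WWRB U=WROR F=GBGY D=RBYO B=GOWB
After move 4 (U'): U=RRWO F=GYGY R=GBRB B=WWWB L=GOOY
Query 1: F[1] = Y
Query 2: L[1] = O
Query 3: B[3] = B
Query 4: U[2] = W
Query 5: D[3] = O

Answer: Y O B W O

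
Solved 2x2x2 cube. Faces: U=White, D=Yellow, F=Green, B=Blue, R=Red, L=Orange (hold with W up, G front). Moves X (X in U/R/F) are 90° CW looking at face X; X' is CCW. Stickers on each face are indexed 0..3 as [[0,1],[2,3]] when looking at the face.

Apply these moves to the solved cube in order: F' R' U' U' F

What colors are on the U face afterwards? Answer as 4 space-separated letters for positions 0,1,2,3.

After move 1 (F'): F=GGGG U=WWRR R=YRYR D=OOYY L=OWOW
After move 2 (R'): R=RRYY U=WBRB F=GWGR D=OGYG B=YBOB
After move 3 (U'): U=BBWR F=OWGR R=GWYY B=RROB L=YBOW
After move 4 (U'): U=BRBW F=YBGR R=OWYY B=GWOB L=RROW
After move 5 (F): F=GYRB U=BRWR R=BWWY D=YOYG L=ROOG
Query: U face = BRWR

Answer: B R W R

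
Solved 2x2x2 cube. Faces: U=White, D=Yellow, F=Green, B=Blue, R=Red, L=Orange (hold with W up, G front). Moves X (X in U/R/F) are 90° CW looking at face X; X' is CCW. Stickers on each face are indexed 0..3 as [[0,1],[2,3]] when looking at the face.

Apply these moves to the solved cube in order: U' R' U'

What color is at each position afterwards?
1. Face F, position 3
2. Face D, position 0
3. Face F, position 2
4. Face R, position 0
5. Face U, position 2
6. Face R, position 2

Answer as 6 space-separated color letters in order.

Answer: W Y G O W G

Derivation:
After move 1 (U'): U=WWWW F=OOGG R=GGRR B=RRBB L=BBOO
After move 2 (R'): R=GRGR U=WBWR F=OWGW D=YOYG B=YRYB
After move 3 (U'): U=BRWW F=BBGW R=OWGR B=GRYB L=YROO
Query 1: F[3] = W
Query 2: D[0] = Y
Query 3: F[2] = G
Query 4: R[0] = O
Query 5: U[2] = W
Query 6: R[2] = G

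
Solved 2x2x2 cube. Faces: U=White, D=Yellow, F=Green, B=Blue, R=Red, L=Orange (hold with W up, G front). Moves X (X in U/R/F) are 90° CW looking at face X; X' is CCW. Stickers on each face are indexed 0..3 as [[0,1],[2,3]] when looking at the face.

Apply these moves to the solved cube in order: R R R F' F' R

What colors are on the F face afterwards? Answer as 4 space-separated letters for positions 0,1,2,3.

After move 1 (R): R=RRRR U=WGWG F=GYGY D=YBYB B=WBWB
After move 2 (R): R=RRRR U=WYWY F=GBGB D=YWYW B=GBGB
After move 3 (R): R=RRRR U=WBWB F=GWGW D=YGYG B=YBYB
After move 4 (F'): F=WWGG U=WBRR R=GRYR D=OOYG L=OBOW
After move 5 (F'): F=WGWG U=WBGY R=OROR D=BWYG L=OROR
After move 6 (R): R=OORR U=WGGG F=WWWG D=BYYY B=YBBB
Query: F face = WWWG

Answer: W W W G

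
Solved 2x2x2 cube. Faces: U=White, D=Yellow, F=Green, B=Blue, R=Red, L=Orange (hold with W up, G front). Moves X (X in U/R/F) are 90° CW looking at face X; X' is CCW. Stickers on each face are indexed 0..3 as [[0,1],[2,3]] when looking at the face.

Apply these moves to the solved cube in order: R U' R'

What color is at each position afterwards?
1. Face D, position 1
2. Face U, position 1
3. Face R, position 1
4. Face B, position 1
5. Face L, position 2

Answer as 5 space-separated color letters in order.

Answer: O W R R O

Derivation:
After move 1 (R): R=RRRR U=WGWG F=GYGY D=YBYB B=WBWB
After move 2 (U'): U=GGWW F=OOGY R=GYRR B=RRWB L=WBOO
After move 3 (R'): R=YRGR U=GWWR F=OGGW D=YOYY B=BRBB
Query 1: D[1] = O
Query 2: U[1] = W
Query 3: R[1] = R
Query 4: B[1] = R
Query 5: L[2] = O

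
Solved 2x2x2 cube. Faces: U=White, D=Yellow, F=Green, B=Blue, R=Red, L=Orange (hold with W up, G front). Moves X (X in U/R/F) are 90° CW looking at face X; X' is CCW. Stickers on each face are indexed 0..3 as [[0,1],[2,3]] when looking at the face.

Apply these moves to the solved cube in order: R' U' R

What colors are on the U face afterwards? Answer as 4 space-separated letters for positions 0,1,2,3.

Answer: B O W W

Derivation:
After move 1 (R'): R=RRRR U=WBWB F=GWGW D=YGYG B=YBYB
After move 2 (U'): U=BBWW F=OOGW R=GWRR B=RRYB L=YBOO
After move 3 (R): R=RGRW U=BOWW F=OGGG D=YYYR B=WRBB
Query: U face = BOWW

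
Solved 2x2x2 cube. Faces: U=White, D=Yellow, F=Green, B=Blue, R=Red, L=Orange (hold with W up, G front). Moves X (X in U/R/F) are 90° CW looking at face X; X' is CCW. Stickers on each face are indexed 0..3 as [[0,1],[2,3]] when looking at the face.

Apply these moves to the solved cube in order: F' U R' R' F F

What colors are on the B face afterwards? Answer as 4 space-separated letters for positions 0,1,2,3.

After move 1 (F'): F=GGGG U=WWRR R=YRYR D=OOYY L=OWOW
After move 2 (U): U=RWRW F=YRGG R=BBYR B=OWBB L=GGOW
After move 3 (R'): R=BRBY U=RBRO F=YWGW D=ORYG B=YWOB
After move 4 (R'): R=RYBB U=RORY F=YBGO D=OWYW B=GWRB
After move 5 (F): F=GYOB U=ROWG R=RYYB D=BRYW L=GOOW
After move 6 (F): F=OGBY U=ROWO R=WYGB D=YRYW L=GBOR
Query: B face = GWRB

Answer: G W R B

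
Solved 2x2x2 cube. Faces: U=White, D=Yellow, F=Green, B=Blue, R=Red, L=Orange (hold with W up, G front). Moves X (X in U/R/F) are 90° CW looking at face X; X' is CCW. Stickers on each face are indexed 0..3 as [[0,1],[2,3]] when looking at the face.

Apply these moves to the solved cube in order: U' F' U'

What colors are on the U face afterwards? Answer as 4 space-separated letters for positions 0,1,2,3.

Answer: W R W G

Derivation:
After move 1 (U'): U=WWWW F=OOGG R=GGRR B=RRBB L=BBOO
After move 2 (F'): F=OGOG U=WWGR R=YGYR D=BOYY L=BWOW
After move 3 (U'): U=WRWG F=BWOG R=OGYR B=YGBB L=RROW
Query: U face = WRWG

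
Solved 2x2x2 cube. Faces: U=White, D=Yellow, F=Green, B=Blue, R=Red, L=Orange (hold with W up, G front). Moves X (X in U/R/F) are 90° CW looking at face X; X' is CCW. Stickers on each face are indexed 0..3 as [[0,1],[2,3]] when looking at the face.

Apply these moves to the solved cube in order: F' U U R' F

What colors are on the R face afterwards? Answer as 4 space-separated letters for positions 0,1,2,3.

After move 1 (F'): F=GGGG U=WWRR R=YRYR D=OOYY L=OWOW
After move 2 (U): U=RWRW F=YRGG R=BBYR B=OWBB L=GGOW
After move 3 (U): U=RRWW F=BBGG R=OWYR B=GGBB L=YROW
After move 4 (R'): R=WROY U=RBWG F=BRGW D=OBYG B=YGOB
After move 5 (F): F=GBWR U=RBWR R=WRGY D=OWYG L=YOOB
Query: R face = WRGY

Answer: W R G Y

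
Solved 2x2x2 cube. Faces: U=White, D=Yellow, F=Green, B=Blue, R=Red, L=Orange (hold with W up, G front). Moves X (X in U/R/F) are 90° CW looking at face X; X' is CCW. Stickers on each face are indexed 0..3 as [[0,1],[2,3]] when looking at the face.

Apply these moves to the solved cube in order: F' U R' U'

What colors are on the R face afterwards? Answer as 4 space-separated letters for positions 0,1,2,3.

After move 1 (F'): F=GGGG U=WWRR R=YRYR D=OOYY L=OWOW
After move 2 (U): U=RWRW F=YRGG R=BBYR B=OWBB L=GGOW
After move 3 (R'): R=BRBY U=RBRO F=YWGW D=ORYG B=YWOB
After move 4 (U'): U=BORR F=GGGW R=YWBY B=BROB L=YWOW
Query: R face = YWBY

Answer: Y W B Y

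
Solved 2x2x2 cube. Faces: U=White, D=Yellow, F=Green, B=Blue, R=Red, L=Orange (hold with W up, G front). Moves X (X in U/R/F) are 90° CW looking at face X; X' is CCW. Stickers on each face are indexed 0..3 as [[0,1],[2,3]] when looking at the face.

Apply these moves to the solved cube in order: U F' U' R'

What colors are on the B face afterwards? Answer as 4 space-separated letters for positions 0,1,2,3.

After move 1 (U): U=WWWW F=RRGG R=BBRR B=OOBB L=GGOO
After move 2 (F'): F=RGRG U=WWBR R=YBYR D=GOYY L=GWOW
After move 3 (U'): U=WRWB F=GWRG R=RGYR B=YBBB L=OOOW
After move 4 (R'): R=GRRY U=WBWY F=GRRB D=GWYG B=YBOB
Query: B face = YBOB

Answer: Y B O B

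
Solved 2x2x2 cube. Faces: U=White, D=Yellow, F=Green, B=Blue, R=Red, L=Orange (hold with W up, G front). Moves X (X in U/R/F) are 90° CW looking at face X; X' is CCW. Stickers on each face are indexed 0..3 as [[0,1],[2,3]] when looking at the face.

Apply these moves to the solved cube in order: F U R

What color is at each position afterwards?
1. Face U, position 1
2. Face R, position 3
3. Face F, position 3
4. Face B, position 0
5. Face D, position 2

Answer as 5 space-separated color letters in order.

After move 1 (F): F=GGGG U=WWOO R=WRWR D=RRYY L=OYOY
After move 2 (U): U=OWOW F=WRGG R=BBWR B=OYBB L=GGOY
After move 3 (R): R=WBRB U=OROG F=WRGY D=RBYO B=WYWB
Query 1: U[1] = R
Query 2: R[3] = B
Query 3: F[3] = Y
Query 4: B[0] = W
Query 5: D[2] = Y

Answer: R B Y W Y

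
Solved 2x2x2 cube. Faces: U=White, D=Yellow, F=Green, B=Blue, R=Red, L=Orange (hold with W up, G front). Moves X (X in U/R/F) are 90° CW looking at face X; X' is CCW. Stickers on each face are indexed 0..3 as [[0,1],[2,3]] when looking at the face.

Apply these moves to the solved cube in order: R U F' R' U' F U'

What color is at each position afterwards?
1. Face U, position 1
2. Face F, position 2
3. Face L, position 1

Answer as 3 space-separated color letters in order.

After move 1 (R): R=RRRR U=WGWG F=GYGY D=YBYB B=WBWB
After move 2 (U): U=WWGG F=RRGY R=WBRR B=OOWB L=GYOO
After move 3 (F'): F=RYRG U=WWWR R=BBYR D=YOYB L=GGOG
After move 4 (R'): R=BRBY U=WWWO F=RWRR D=YYYG B=BOOB
After move 5 (U'): U=WOWW F=GGRR R=RWBY B=BROB L=BOOG
After move 6 (F): F=RGRG U=WOGO R=WWWY D=BRYG L=BYOY
After move 7 (U'): U=OOWG F=BYRG R=RGWY B=WWOB L=BROY
Query 1: U[1] = O
Query 2: F[2] = R
Query 3: L[1] = R

Answer: O R R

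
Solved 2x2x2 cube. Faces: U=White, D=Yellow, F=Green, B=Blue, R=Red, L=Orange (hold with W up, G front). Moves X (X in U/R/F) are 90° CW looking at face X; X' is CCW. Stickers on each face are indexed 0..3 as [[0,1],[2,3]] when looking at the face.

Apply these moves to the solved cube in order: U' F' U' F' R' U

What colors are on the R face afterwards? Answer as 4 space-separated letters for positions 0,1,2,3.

After move 1 (U'): U=WWWW F=OOGG R=GGRR B=RRBB L=BBOO
After move 2 (F'): F=OGOG U=WWGR R=YGYR D=BOYY L=BWOW
After move 3 (U'): U=WRWG F=BWOG R=OGYR B=YGBB L=RROW
After move 4 (F'): F=WGBO U=WROY R=OGBR D=RWYY L=RGOW
After move 5 (R'): R=GROB U=WBOY F=WRBY D=RGYO B=YGWB
After move 6 (U): U=OWYB F=GRBY R=YGOB B=RGWB L=WROW
Query: R face = YGOB

Answer: Y G O B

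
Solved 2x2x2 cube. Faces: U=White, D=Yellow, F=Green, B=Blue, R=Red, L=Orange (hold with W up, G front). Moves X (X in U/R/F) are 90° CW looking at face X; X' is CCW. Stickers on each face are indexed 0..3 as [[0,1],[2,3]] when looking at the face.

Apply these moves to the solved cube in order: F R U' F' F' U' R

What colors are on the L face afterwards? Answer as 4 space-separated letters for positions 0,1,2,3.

Answer: W W O G

Derivation:
After move 1 (F): F=GGGG U=WWOO R=WRWR D=RRYY L=OYOY
After move 2 (R): R=WWRR U=WGOG F=GRGY D=RBYB B=OBWB
After move 3 (U'): U=GGWO F=OYGY R=GRRR B=WWWB L=OBOY
After move 4 (F'): F=YYOG U=GGGR R=BRRR D=BYYB L=OOOW
After move 5 (F'): F=YGYO U=GGBR R=YRBR D=OWYB L=OROG
After move 6 (U'): U=GRGB F=ORYO R=YGBR B=YRWB L=WWOG
After move 7 (R): R=BYRG U=GRGO F=OWYB D=OWYY B=BRRB
Query: L face = WWOG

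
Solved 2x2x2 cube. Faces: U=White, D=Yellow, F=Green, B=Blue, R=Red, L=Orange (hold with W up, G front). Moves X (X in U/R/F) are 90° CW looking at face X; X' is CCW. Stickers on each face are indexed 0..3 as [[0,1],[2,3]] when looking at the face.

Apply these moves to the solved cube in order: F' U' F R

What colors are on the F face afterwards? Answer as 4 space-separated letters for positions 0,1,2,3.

Answer: G G G Y

Derivation:
After move 1 (F'): F=GGGG U=WWRR R=YRYR D=OOYY L=OWOW
After move 2 (U'): U=WRWR F=OWGG R=GGYR B=YRBB L=BBOW
After move 3 (F): F=GOGW U=WRWB R=WGRR D=YGYY L=BOOO
After move 4 (R): R=RWRG U=WOWW F=GGGY D=YBYY B=BRRB
Query: F face = GGGY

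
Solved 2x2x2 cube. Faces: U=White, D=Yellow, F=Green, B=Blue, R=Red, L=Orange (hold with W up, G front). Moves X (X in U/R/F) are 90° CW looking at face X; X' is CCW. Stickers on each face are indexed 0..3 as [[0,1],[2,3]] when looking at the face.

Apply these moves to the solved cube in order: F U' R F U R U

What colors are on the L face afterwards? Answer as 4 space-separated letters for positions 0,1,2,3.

Answer: W W O B

Derivation:
After move 1 (F): F=GGGG U=WWOO R=WRWR D=RRYY L=OYOY
After move 2 (U'): U=WOWO F=OYGG R=GGWR B=WRBB L=BBOY
After move 3 (R): R=WGRG U=WYWG F=ORGY D=RBYW B=OROB
After move 4 (F): F=GOYR U=WYYB R=WGGG D=RWYW L=BROB
After move 5 (U): U=YWBY F=WGYR R=ORGG B=BROB L=GOOB
After move 6 (R): R=GOGR U=YGBR F=WWYW D=ROYB B=YRWB
After move 7 (U): U=BYRG F=GOYW R=YRGR B=GOWB L=WWOB
Query: L face = WWOB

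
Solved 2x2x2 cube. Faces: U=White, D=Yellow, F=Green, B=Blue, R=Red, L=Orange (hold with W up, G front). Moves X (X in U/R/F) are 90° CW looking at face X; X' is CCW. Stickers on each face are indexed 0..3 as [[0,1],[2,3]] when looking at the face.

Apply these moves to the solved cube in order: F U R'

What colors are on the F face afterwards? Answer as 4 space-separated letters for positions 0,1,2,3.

After move 1 (F): F=GGGG U=WWOO R=WRWR D=RRYY L=OYOY
After move 2 (U): U=OWOW F=WRGG R=BBWR B=OYBB L=GGOY
After move 3 (R'): R=BRBW U=OBOO F=WWGW D=RRYG B=YYRB
Query: F face = WWGW

Answer: W W G W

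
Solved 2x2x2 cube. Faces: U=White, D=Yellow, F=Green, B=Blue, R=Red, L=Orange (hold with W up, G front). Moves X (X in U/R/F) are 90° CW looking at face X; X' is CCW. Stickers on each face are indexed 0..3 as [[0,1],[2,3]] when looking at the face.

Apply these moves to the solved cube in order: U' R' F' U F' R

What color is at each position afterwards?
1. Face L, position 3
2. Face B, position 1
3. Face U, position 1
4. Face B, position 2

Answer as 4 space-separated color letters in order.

After move 1 (U'): U=WWWW F=OOGG R=GGRR B=RRBB L=BBOO
After move 2 (R'): R=GRGR U=WBWR F=OWGW D=YOYG B=YRYB
After move 3 (F'): F=WWOG U=WBGG R=ORYR D=BOYG L=BROW
After move 4 (U): U=GWGB F=OROG R=YRYR B=BRYB L=WWOW
After move 5 (F'): F=RGOO U=GWYY R=ORBR D=WWYG L=WBOG
After move 6 (R): R=BORR U=GGYO F=RWOG D=WYYB B=YRWB
Query 1: L[3] = G
Query 2: B[1] = R
Query 3: U[1] = G
Query 4: B[2] = W

Answer: G R G W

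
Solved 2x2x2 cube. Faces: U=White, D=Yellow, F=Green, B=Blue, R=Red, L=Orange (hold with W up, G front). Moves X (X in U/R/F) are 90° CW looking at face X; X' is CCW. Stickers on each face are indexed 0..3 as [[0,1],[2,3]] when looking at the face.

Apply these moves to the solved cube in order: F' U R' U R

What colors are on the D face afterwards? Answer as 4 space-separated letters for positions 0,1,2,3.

After move 1 (F'): F=GGGG U=WWRR R=YRYR D=OOYY L=OWOW
After move 2 (U): U=RWRW F=YRGG R=BBYR B=OWBB L=GGOW
After move 3 (R'): R=BRBY U=RBRO F=YWGW D=ORYG B=YWOB
After move 4 (U): U=RROB F=BRGW R=YWBY B=GGOB L=YWOW
After move 5 (R): R=BYYW U=RROW F=BRGG D=OOYG B=BGRB
Query: D face = OOYG

Answer: O O Y G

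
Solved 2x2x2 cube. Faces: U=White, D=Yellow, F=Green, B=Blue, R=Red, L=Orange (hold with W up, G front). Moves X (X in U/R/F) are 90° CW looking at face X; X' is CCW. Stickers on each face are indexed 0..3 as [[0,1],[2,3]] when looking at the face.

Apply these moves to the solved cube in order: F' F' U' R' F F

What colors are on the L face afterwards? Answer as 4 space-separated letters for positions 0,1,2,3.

After move 1 (F'): F=GGGG U=WWRR R=YRYR D=OOYY L=OWOW
After move 2 (F'): F=GGGG U=WWYY R=OROR D=WWYY L=OROR
After move 3 (U'): U=WYWY F=ORGG R=GGOR B=ORBB L=BBOR
After move 4 (R'): R=GRGO U=WBWO F=OYGY D=WRYG B=YRWB
After move 5 (F): F=GOYY U=WBRB R=WROO D=GGYG L=BWOR
After move 6 (F): F=YGYO U=WBRW R=RRBO D=OWYG L=BGOG
Query: L face = BGOG

Answer: B G O G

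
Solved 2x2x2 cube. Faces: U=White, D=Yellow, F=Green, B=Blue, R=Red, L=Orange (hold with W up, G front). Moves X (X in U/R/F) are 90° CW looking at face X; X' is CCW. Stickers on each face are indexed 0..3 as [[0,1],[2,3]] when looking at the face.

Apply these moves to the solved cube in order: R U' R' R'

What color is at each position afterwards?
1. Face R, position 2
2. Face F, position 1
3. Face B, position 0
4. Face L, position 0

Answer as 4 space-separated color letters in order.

Answer: Y W Y W

Derivation:
After move 1 (R): R=RRRR U=WGWG F=GYGY D=YBYB B=WBWB
After move 2 (U'): U=GGWW F=OOGY R=GYRR B=RRWB L=WBOO
After move 3 (R'): R=YRGR U=GWWR F=OGGW D=YOYY B=BRBB
After move 4 (R'): R=RRYG U=GBWB F=OWGR D=YGYW B=YROB
Query 1: R[2] = Y
Query 2: F[1] = W
Query 3: B[0] = Y
Query 4: L[0] = W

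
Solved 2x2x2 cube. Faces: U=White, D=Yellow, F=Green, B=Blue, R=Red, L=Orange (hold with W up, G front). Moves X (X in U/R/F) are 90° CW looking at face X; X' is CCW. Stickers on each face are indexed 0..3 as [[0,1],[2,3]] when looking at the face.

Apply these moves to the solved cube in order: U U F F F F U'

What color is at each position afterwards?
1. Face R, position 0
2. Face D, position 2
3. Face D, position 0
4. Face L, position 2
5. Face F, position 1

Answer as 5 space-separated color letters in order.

Answer: B Y Y O R

Derivation:
After move 1 (U): U=WWWW F=RRGG R=BBRR B=OOBB L=GGOO
After move 2 (U): U=WWWW F=BBGG R=OORR B=GGBB L=RROO
After move 3 (F): F=GBGB U=WWOR R=WOWR D=ROYY L=RYOY
After move 4 (F): F=GGBB U=WWYY R=OORR D=WWYY L=RROO
After move 5 (F): F=BGBG U=WWOR R=YOYR D=ROYY L=RWOW
After move 6 (F): F=BBGG U=WWWW R=OORR D=YYYY L=RROO
After move 7 (U'): U=WWWW F=RRGG R=BBRR B=OOBB L=GGOO
Query 1: R[0] = B
Query 2: D[2] = Y
Query 3: D[0] = Y
Query 4: L[2] = O
Query 5: F[1] = R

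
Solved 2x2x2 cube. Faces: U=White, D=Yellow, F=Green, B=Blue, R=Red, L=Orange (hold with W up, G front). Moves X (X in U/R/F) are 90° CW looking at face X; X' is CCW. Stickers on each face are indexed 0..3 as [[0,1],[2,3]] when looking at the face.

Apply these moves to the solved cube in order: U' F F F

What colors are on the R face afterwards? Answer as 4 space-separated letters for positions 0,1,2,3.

Answer: Y G Y R

Derivation:
After move 1 (U'): U=WWWW F=OOGG R=GGRR B=RRBB L=BBOO
After move 2 (F): F=GOGO U=WWOB R=WGWR D=RGYY L=BYOY
After move 3 (F): F=GGOO U=WWYY R=OGBR D=WWYY L=BROG
After move 4 (F): F=OGOG U=WWGR R=YGYR D=BOYY L=BWOW
Query: R face = YGYR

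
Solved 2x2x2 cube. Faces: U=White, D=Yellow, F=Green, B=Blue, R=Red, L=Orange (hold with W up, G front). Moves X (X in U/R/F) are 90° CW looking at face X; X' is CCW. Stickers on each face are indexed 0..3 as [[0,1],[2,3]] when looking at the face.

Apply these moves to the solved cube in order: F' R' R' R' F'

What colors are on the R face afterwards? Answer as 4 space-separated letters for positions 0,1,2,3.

After move 1 (F'): F=GGGG U=WWRR R=YRYR D=OOYY L=OWOW
After move 2 (R'): R=RRYY U=WBRB F=GWGR D=OGYG B=YBOB
After move 3 (R'): R=RYRY U=WORY F=GBGB D=OWYR B=GBGB
After move 4 (R'): R=YYRR U=WGRG F=GOGY D=OBYB B=RBWB
After move 5 (F'): F=OYGG U=WGYR R=BYOR D=WWYB L=OGOR
Query: R face = BYOR

Answer: B Y O R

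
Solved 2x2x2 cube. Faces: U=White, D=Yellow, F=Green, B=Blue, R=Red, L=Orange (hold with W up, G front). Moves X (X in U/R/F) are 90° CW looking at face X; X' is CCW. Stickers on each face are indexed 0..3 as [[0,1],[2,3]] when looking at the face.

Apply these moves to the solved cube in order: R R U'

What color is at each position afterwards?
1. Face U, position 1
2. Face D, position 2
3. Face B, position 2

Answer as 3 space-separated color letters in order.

Answer: Y Y G

Derivation:
After move 1 (R): R=RRRR U=WGWG F=GYGY D=YBYB B=WBWB
After move 2 (R): R=RRRR U=WYWY F=GBGB D=YWYW B=GBGB
After move 3 (U'): U=YYWW F=OOGB R=GBRR B=RRGB L=GBOO
Query 1: U[1] = Y
Query 2: D[2] = Y
Query 3: B[2] = G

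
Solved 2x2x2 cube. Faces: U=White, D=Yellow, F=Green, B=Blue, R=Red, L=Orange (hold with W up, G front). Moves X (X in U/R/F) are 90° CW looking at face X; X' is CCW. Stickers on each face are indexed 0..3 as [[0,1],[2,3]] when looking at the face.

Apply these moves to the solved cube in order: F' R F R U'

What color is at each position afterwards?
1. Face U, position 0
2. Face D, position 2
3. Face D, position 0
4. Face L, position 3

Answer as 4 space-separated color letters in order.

Answer: G Y R B

Derivation:
After move 1 (F'): F=GGGG U=WWRR R=YRYR D=OOYY L=OWOW
After move 2 (R): R=YYRR U=WGRG F=GOGY D=OBYB B=RBWB
After move 3 (F): F=GGYO U=WGWW R=RYGR D=RYYB L=OOOB
After move 4 (R): R=GRRY U=WGWO F=GYYB D=RWYR B=WBGB
After move 5 (U'): U=GOWW F=OOYB R=GYRY B=GRGB L=WBOB
Query 1: U[0] = G
Query 2: D[2] = Y
Query 3: D[0] = R
Query 4: L[3] = B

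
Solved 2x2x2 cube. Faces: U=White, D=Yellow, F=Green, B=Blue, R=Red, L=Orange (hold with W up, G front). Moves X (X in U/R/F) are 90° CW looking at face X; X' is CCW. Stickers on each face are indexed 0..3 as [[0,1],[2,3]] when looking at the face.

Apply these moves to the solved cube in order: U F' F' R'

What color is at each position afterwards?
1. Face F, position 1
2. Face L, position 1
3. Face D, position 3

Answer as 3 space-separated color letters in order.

After move 1 (U): U=WWWW F=RRGG R=BBRR B=OOBB L=GGOO
After move 2 (F'): F=RGRG U=WWBR R=YBYR D=GOYY L=GWOW
After move 3 (F'): F=GGRR U=WWYY R=OBGR D=WWYY L=GROB
After move 4 (R'): R=BROG U=WBYO F=GWRY D=WGYR B=YOWB
Query 1: F[1] = W
Query 2: L[1] = R
Query 3: D[3] = R

Answer: W R R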